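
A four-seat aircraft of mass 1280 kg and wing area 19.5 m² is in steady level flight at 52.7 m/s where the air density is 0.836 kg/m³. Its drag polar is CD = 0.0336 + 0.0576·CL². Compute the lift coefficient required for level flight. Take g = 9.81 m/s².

Weight W = mg = 1280 × 9.81 = 12557 N; in level flight L = W.
q = ½ρv² = ½ × 0.836 × 52.7² = 1161 Pa.
Required CL = L/(qS) = 12557/(1161·19.5) = 0.5547.

CL = 0.555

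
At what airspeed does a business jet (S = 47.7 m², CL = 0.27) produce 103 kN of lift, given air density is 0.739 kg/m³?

L = ½ρv²S·CL ⇒ v = √(2L/(ρ·S·CL))
v = √(2 × 1.03×10^5 / (0.739 × 47.7 × 0.27)) = √21640 = 147 m/s

v = 147 m/s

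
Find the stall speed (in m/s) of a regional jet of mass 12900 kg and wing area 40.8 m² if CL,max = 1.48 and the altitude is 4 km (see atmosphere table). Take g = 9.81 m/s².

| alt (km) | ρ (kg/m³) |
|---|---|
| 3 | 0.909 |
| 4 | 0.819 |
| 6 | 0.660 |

At 4 km, from the table: ρ = 0.819 kg/m³.
At stall, lift equals weight: L = W = m·g = 12900 × 9.81 = 1.265×10^5 N.
V_stall = √(2W/(ρ·S·CL,max)) = √(2 × 1.265×10^5 / (0.819 × 40.8 × 1.48))
V_stall = √5118 = 71.5 m/s

V_stall = 71.5 m/s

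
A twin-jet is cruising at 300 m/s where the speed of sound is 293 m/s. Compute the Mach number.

M = v/a = 300 / 293 = 1.02

M = 1.02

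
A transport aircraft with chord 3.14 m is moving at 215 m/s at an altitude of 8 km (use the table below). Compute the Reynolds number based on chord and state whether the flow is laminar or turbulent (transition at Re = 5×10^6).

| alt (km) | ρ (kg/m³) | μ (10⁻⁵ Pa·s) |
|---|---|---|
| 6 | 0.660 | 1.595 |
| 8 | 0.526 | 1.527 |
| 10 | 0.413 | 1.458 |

Re = 2.33×10^7 (turbulent)

At 8 km, from the table: ρ = 0.526 kg/m³, μ = 1.527×10⁻⁵ Pa·s.
Re = ρ·v·c/μ = 0.526 × 215 × 3.14 / (1.527×10⁻⁵) = 2.33×10^7
Since 2.33×10^7 > 5×10^6, the flow is turbulent.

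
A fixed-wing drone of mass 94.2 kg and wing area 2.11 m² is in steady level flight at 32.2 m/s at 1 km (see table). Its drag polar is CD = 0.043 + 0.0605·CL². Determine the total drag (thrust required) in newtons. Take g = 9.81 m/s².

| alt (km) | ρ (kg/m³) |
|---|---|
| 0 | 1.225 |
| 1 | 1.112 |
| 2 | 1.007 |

At 1 km, from the table: ρ = 1.112 kg/m³.
In steady level flight, lift balances weight: W = mg = 94.2 × 9.81 = 924.1 N.
Dynamic pressure q = 0.5 × 1.112 × 32.2² = 576.5 Pa.
CL = W/(q·S) = 924.1 / (576.5 × 2.11) = 0.7597.
CD = 0.043 + 0.0605 × 0.7597² = 0.07792.
D = q·S·CD = 576.5 × 2.11 × 0.07792 = 94.78 N

D = 94.8 N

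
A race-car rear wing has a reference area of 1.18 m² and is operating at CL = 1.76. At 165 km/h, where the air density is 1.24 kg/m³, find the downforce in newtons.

Convert speed: v = 165 km/h ÷ 3.6 = 45.83 m/s.
Dynamic pressure q = ½ρv² = ½ × 1.24 × 45.83² = 1302 Pa.
L = q·S·CL = 1302 × 1.18 × 1.76 = 2700 N

L = 2700 N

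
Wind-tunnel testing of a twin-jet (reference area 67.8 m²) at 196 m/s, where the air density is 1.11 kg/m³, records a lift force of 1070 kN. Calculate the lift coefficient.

CL = 0.74

From L = ½ρv²S·CL, rearranging gives CL = 2L/(ρv²S).
CL = 2 × 1.07×10^6 / (1.11 × 196² × 67.8) = 0.74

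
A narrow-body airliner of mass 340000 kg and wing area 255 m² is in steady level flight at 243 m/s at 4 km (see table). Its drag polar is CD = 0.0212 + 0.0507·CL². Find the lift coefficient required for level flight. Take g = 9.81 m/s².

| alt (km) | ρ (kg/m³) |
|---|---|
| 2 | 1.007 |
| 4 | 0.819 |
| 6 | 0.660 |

At 4 km, from the table: ρ = 0.819 kg/m³.
Level flight ⇒ L = W = m·g = 340000 × 9.81 = 3.3354×10^6 N.
q = ½ρv² = ½ × 0.819 × 243² = 24180 Pa.
Required CL = L/(qS) = 3.3354×10^6/(24180·255) = 0.5409.

CL = 0.541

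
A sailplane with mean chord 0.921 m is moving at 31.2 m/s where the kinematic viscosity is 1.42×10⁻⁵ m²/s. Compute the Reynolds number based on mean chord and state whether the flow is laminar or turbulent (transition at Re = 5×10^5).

Re = 2.02×10^6 (turbulent)

Re = v·c/ν = 31.2 × 0.921 / (1.42×10⁻⁵) = 2.02×10^6
Since 2.02×10^6 > 5×10^5, the flow is turbulent.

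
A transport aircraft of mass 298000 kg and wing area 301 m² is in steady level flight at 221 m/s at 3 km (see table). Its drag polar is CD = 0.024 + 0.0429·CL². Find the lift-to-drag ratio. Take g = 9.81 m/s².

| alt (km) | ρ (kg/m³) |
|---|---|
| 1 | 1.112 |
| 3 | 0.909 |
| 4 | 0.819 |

L/D = 13.6

At 3 km, from the table: ρ = 0.909 kg/m³.
Weight W = mg = 298000 × 9.81 = 2.9234×10^6 N; in level flight L = W.
q = ½ρv² = ½ × 0.909 × 221² = 22200 Pa.
CL = W/(q·S) = 2.9234×10^6 / (22200 × 301) = 0.4375.
CD = 0.024 + 0.0429 × 0.4375² = 0.03221.
L/D = CL/CD = 0.4375 / 0.03221 = 13.6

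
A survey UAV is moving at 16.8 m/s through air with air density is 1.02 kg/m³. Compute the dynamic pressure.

q = ½ρv² = ½ × 1.02 × 16.8² = 144 Pa

q = 144 Pa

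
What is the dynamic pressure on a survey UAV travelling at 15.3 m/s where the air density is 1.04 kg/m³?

q = ½ρv² = ½ × 1.04 × 15.3² = 122 Pa

q = 122 Pa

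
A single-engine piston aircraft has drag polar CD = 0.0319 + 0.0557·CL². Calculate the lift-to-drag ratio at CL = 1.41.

L/D = 9.89

CD = 0.0319 + 0.0557 × 1.41² = 0.1426
L/D = CL/CD = 1.41 / 0.1426 = 9.89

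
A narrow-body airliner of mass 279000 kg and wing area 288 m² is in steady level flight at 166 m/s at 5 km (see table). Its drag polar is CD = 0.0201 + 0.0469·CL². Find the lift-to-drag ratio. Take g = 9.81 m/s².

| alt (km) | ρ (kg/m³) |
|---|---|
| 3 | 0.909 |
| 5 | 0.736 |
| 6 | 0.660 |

L/D = 15.3

At 5 km, from the table: ρ = 0.736 kg/m³.
In steady level flight, lift balances weight: W = mg = 279000 × 9.81 = 2.737×10^6 N.
Dynamic pressure q = 0.5 × 0.736 × 166² = 10140 Pa.
CL = 2W/(ρv²S) = 2×2.737×10^6/(0.736×166²×288) = 0.9372.
CD = 0.0201 + 0.0469 × 0.9372² = 0.06129.
L/D = CL/CD = 0.9372 / 0.06129 = 15.3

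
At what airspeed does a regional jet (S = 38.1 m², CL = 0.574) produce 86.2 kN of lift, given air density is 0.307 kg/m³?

L = ½ρv²S·CL ⇒ v = √(2L/(ρ·S·CL))
v = √(2 × 86200 / (0.307 × 38.1 × 0.574)) = √25680 = 160 m/s

v = 160 m/s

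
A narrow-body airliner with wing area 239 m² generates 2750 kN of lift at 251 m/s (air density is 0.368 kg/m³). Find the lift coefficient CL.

CL = 0.993

From L = ½ρv²S·CL, rearranging gives CL = 2L/(ρv²S).
CL = 2 × 2.75×10^6 / (0.368 × 251² × 239) = 0.993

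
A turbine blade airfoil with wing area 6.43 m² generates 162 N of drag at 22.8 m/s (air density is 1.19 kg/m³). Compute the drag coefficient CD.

From D = ½ρv²S·CD, rearranging gives CD = 2D/(ρv²S).
CD = 2 × 162 / (1.19 × 22.8² × 6.43) = 0.0815

CD = 0.0815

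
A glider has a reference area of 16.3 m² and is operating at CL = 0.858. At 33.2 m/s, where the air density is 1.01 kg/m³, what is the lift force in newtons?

L = ½ρv²S·CL = ½ × 1.01 × 33.2² × 16.3 × 0.858 = 7780 N ≈ 7.78 kN

L = 7780 N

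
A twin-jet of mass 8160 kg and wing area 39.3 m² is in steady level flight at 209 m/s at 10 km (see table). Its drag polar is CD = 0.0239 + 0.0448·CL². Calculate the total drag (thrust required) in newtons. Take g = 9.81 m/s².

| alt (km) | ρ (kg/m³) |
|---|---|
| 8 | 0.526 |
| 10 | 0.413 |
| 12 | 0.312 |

D = 9280 N

At 10 km, from the table: ρ = 0.413 kg/m³.
In steady level flight, lift balances weight: W = mg = 8160 × 9.81 = 80050 N.
q = ½ρv² = ½ × 0.413 × 209² = 9020 Pa.
CL = W/(q·S) = 80050 / (9020 × 39.3) = 0.2258.
CD = 0.0239 + 0.0448 × 0.2258² = 0.02618.
D = q·S·CD = 9020 × 39.3 × 0.02618 = 9282 N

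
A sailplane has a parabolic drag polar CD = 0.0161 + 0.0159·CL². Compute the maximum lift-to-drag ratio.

For CD = CD0 + K·CL², (L/D)max occurs at CL* = √(CD0/K) and equals 1/(2√(K·CD0)).
(L/D)max = 1/(2√(0.0159 × 0.0161)) = 1/(2 × 0.016) = 31.3

(L/D)max = 31.3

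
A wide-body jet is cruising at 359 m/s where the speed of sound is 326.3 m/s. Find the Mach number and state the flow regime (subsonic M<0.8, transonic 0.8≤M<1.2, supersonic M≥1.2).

M = v/a = 359 / 326.3 = 1.1
M = 1.1 → transonic.

M = 1.1 (transonic)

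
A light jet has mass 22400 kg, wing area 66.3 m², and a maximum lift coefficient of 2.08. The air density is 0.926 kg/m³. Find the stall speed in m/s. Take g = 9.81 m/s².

At stall, lift equals weight: L = W = m·g = 22400 × 9.81 = 2.197×10^5 N.
V_stall = √(2W/(ρ·S·CL,max)) = √(2 × 2.197×10^5 / (0.926 × 66.3 × 2.08))
V_stall = √3442 = 58.7 m/s

V_stall = 58.7 m/s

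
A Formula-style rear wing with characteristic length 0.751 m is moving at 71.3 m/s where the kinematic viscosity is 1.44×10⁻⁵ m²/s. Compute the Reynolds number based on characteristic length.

Re = 3.72×10^6

Re = v·c/ν = 71.3 × 0.751 / (1.44×10⁻⁵) = 3.72×10^6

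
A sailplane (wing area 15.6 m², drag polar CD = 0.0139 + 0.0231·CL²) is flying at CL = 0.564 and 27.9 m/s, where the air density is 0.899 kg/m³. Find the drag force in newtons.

CD = 0.0139 + 0.0231 × 0.564² = 0.02125
D = ½ρv²S·CD = ½ × 0.899 × 27.9² × 15.6 × 0.02125 = 116 N

D = 116 N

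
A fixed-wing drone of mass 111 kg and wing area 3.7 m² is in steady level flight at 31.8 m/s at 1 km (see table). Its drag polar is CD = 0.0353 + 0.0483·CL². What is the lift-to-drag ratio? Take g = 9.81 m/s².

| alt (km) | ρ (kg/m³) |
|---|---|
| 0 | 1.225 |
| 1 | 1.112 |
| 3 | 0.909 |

L/D = 10.8

At 1 km, from the table: ρ = 1.112 kg/m³.
Weight W = mg = 111 × 9.81 = 1088.9 N; in level flight L = W.
q = ½ρv² = ½ × 1.112 × 31.8² = 562.2 Pa.
CL = 2W/(ρv²S) = 2×1088.9/(1.112×31.8²×3.7) = 0.5234.
CD = 0.0353 + 0.0483 × 0.5234² = 0.04853.
L/D = CL/CD = 0.5234 / 0.04853 = 10.8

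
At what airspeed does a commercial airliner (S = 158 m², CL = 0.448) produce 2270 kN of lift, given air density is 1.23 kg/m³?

L = ½ρv²S·CL ⇒ v = √(2L/(ρ·S·CL))
v = √(2 × 2.27×10^6 / (1.23 × 158 × 0.448)) = √52150 = 228 m/s

v = 228 m/s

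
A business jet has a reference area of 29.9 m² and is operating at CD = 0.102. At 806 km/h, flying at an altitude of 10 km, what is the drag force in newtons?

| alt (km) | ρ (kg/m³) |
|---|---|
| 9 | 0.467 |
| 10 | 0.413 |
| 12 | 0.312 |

D = 31600 N

At 10 km, from the table: ρ = 0.413 kg/m³.
Convert speed: v = 806 km/h ÷ 3.6 = 223.9 m/s.
D = ½ρv²S·CD = ½ × 0.413 × 223.9² × 29.9 × 0.102 = 31600 N ≈ 31.6 kN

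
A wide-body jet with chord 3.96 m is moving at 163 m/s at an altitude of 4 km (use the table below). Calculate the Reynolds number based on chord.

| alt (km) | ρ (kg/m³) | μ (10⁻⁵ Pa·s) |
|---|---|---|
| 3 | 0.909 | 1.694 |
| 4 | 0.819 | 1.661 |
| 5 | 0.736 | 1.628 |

Re = 3.18×10^7

At 4 km, from the table: ρ = 0.819 kg/m³, μ = 1.661×10⁻⁵ Pa·s.
Re = ρ·v·c/μ = 0.819 × 163 × 3.96 / (1.661×10⁻⁵) = 3.18×10^7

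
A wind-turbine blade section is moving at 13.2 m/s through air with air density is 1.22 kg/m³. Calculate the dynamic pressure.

q = ½ρv² = ½ × 1.22 × 13.2² = 106 Pa

q = 106 Pa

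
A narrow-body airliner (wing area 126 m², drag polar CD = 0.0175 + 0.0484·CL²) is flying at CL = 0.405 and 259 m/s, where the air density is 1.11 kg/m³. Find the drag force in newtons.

D = 1.19×10^5 N

CD = 0.0175 + 0.0484 × 0.405² = 0.02544
D = ½ρv²S·CD = ½ × 1.11 × 259² × 126 × 0.02544 = 1.19×10^5 N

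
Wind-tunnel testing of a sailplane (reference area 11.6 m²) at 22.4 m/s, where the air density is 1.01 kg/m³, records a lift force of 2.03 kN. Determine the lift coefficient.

CL = 0.691

From L = ½ρv²S·CL, rearranging gives CL = 2L/(ρv²S).
CL = 2 × 2030 / (1.01 × 22.4² × 11.6) = 0.691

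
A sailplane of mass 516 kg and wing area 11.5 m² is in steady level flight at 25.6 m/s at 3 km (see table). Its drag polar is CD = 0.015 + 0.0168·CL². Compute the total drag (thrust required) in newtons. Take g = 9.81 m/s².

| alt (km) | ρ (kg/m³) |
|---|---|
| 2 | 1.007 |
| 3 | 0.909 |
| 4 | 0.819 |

D = 177 N

At 3 km, from the table: ρ = 0.909 kg/m³.
Weight W = mg = 516 × 9.81 = 5062 N; in level flight L = W.
Dynamic pressure q = 0.5 × 0.909 × 25.6² = 297.9 Pa.
CL = 2W/(ρv²S) = 2×5062/(0.909×25.6²×11.5) = 1.478.
CD = 0.015 + 0.0168 × 1.478² = 0.05169.
D = q·S·CD = 297.9 × 11.5 × 0.05169 = 177.1 N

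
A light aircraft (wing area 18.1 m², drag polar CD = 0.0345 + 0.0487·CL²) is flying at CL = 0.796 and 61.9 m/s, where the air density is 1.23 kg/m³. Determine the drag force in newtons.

D = 2790 N

CD = 0.0345 + 0.0487 × 0.796² = 0.06536
D = ½ρv²S·CD = ½ × 1.23 × 61.9² × 18.1 × 0.06536 = 2790 N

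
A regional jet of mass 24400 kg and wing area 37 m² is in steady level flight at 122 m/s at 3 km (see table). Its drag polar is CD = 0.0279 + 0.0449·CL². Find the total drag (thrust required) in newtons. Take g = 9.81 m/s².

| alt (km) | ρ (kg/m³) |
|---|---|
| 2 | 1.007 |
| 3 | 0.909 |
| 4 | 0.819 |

D = 17300 N

At 3 km, from the table: ρ = 0.909 kg/m³.
Weight W = mg = 24400 × 9.81 = 2.3936×10^5 N; in level flight L = W.
Dynamic pressure q = 0.5 × 0.909 × 122² = 6765 Pa.
CL = 2W/(ρv²S) = 2×2.3936×10^5/(0.909×122²×37) = 0.9563.
CD = 0.0279 + 0.0449 × 0.9563² = 0.06896.
D = q·S·CD = 6765 × 37 × 0.06896 = 17260 N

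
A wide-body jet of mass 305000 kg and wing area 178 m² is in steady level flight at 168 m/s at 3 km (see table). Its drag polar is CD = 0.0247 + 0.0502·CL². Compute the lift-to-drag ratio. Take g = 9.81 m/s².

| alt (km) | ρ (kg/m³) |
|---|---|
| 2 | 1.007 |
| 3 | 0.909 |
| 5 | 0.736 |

At 3 km, from the table: ρ = 0.909 kg/m³.
Level flight ⇒ L = W = m·g = 305000 × 9.81 = 2.992×10^6 N.
q = ½ρv² = ½ × 0.909 × 168² = 12830 Pa.
Required CL = L/(qS) = 2.992×10^6/(12830·178) = 1.31.
CD = 0.0247 + 0.0502 × 1.31² = 0.1109.
L/D = CL/CD = 1.31 / 0.1109 = 11.8

L/D = 11.8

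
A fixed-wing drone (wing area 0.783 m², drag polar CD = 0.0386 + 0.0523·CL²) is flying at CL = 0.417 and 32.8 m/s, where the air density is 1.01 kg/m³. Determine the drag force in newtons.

CD = 0.0386 + 0.0523 × 0.417² = 0.04769
D = ½ρv²S·CD = ½ × 1.01 × 32.8² × 0.783 × 0.04769 = 20.3 N

D = 20.3 N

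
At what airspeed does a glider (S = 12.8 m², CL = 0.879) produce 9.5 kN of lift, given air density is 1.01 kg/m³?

v = 40.9 m/s

L = ½ρv²S·CL ⇒ v = √(2L/(ρ·S·CL))
v = √(2 × 9500 / (1.01 × 12.8 × 0.879)) = √1672 = 40.9 m/s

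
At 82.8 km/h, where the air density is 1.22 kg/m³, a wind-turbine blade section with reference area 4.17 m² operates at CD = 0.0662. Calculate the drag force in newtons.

D = 89.1 N

Convert speed: v = 82.8 km/h ÷ 3.6 = 23 m/s.
D = ½ρv²S·CD = ½ × 1.22 × 23² × 4.17 × 0.0662 = 89.1 N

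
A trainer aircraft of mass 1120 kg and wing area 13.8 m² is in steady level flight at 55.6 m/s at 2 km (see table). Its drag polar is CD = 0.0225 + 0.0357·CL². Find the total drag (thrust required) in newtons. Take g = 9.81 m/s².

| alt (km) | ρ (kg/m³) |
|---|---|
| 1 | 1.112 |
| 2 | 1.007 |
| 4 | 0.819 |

D = 684 N

At 2 km, from the table: ρ = 1.007 kg/m³.
Weight W = mg = 1120 × 9.81 = 10987 N; in level flight L = W.
q = ½ρv² = ½ × 1.007 × 55.6² = 1556 Pa.
Required CL = L/(qS) = 10987/(1556·13.8) = 0.5115.
CD = 0.0225 + 0.0357 × 0.5115² = 0.03184.
D = q·S·CD = 1556 × 13.8 × 0.03184 = 683.9 N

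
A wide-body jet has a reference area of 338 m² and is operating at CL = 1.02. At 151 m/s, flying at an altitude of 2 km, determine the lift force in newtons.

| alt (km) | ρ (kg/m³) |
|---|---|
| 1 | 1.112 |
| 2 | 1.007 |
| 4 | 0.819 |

L = 3.96×10^6 N

At 2 km, from the table: ρ = 1.007 kg/m³.
L = ½ρv²S·CL = ½ × 1.007 × 151² × 338 × 1.02 = 3.96×10^6 N ≈ 3960 kN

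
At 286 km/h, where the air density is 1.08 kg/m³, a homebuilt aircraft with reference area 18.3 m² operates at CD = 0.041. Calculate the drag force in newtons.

Convert speed: v = 286 km/h ÷ 3.6 = 79.44 m/s.
Dynamic pressure q = ½ρv² = ½ × 1.08 × 79.44² = 3408 Pa.
D = q·S·CD = 3408 × 18.3 × 0.041 = 2560 N

D = 2560 N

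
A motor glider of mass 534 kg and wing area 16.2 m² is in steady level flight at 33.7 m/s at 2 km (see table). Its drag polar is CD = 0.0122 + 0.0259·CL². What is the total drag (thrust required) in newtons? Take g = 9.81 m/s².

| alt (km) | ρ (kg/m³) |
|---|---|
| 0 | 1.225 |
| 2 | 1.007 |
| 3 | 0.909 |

D = 190 N

At 2 km, from the table: ρ = 1.007 kg/m³.
Weight W = mg = 534 × 9.81 = 5238.5 N; in level flight L = W.
q = ½ρv² = ½ × 1.007 × 33.7² = 571.8 Pa.
Required CL = L/(qS) = 5238.5/(571.8·16.2) = 0.5655.
CD = 0.0122 + 0.0259 × 0.5655² = 0.02048.
D = q·S·CD = 571.8 × 16.2 × 0.02048 = 189.7 N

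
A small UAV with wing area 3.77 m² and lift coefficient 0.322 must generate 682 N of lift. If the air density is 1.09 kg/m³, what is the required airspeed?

v = 32.1 m/s

L = ½ρv²S·CL ⇒ v = √(2L/(ρ·S·CL))
v = √(2 × 682 / (1.09 × 3.77 × 0.322)) = √1031 = 32.1 m/s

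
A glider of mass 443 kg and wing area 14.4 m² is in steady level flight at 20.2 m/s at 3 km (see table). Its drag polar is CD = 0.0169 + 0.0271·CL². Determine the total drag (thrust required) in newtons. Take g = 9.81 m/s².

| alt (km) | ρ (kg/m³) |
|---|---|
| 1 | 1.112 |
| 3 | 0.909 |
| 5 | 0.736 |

D = 237 N

At 3 km, from the table: ρ = 0.909 kg/m³.
Weight W = mg = 443 × 9.81 = 4345.8 N; in level flight L = W.
Dynamic pressure q = 0.5 × 0.909 × 20.2² = 185.5 Pa.
CL = 2W/(ρv²S) = 2×4345.8/(0.909×20.2²×14.4) = 1.627.
CD = 0.0169 + 0.0271 × 1.627² = 0.08867.
D = q·S·CD = 185.5 × 14.4 × 0.08867 = 236.8 N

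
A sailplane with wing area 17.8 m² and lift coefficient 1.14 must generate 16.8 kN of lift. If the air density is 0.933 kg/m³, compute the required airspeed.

L = ½ρv²S·CL ⇒ v = √(2L/(ρ·S·CL))
v = √(2 × 16800 / (0.933 × 17.8 × 1.14)) = √1775 = 42.1 m/s

v = 42.1 m/s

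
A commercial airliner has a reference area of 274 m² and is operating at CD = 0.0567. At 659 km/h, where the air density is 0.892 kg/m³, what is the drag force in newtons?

D = 2.32×10^5 N

Convert speed: v = 659 km/h ÷ 3.6 = 183.1 m/s.
Dynamic pressure q = ½ρv² = ½ × 0.892 × 183.1² = 14950 Pa.
D = q·S·CD = 14950 × 274 × 0.0567 = 2.32×10^5 N ≈ 232 kN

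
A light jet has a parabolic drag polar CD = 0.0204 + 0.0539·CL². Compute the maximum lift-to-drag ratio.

(L/D)max = 15.1

For CD = CD0 + K·CL², (L/D)max occurs at CL* = √(CD0/K) and equals 1/(2√(K·CD0)).
(L/D)max = 1/(2√(0.0539 × 0.0204)) = 1/(2 × 0.03316) = 15.1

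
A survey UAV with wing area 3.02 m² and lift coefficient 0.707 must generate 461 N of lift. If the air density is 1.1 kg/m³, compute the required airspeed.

v = 19.8 m/s

L = ½ρv²S·CL ⇒ v = √(2L/(ρ·S·CL))
v = √(2 × 461 / (1.1 × 3.02 × 0.707)) = √392.6 = 19.8 m/s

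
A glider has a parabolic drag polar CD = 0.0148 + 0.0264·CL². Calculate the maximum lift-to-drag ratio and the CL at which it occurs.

(L/D)max = 25.3, at CL = 0.749

For CD = CD0 + K·CL², (L/D)max occurs at CL* = √(CD0/K) and equals 1/(2√(K·CD0)).
(L/D)max = 1/(2√(0.0264 × 0.0148)) = 1/(2 × 0.01977) = 25.3
CL* = √(0.0148/0.0264) = 0.749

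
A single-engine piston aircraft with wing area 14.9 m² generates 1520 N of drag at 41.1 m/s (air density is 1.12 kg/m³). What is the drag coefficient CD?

From D = ½ρv²S·CD, rearranging gives CD = 2D/(ρv²S).
CD = 2 × 1520 / (1.12 × 41.1² × 14.9) = 0.108

CD = 0.108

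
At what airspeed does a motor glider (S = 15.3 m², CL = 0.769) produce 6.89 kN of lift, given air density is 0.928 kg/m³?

v = 35.5 m/s

L = ½ρv²S·CL ⇒ v = √(2L/(ρ·S·CL))
v = √(2 × 6890 / (0.928 × 15.3 × 0.769)) = √1262 = 35.5 m/s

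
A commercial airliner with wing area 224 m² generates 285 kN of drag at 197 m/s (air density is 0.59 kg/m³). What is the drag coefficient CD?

From D = ½ρv²S·CD, rearranging gives CD = 2D/(ρv²S).
CD = 2 × 2.85×10^5 / (0.59 × 197² × 224) = 0.111

CD = 0.111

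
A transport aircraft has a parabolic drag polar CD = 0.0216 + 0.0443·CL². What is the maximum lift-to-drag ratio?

For CD = CD0 + K·CL², (L/D)max occurs at CL* = √(CD0/K) and equals 1/(2√(K·CD0)).
(L/D)max = 1/(2√(0.0443 × 0.0216)) = 1/(2 × 0.03093) = 16.2

(L/D)max = 16.2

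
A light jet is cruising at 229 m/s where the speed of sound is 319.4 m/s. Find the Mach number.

M = v/a = 229 / 319.4 = 0.717

M = 0.717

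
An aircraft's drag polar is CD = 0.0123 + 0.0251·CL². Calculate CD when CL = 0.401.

CD = 0.0163

CD = 0.0123 + 0.0251 × 0.401² = 0.0123 + 0.004036 = 0.0163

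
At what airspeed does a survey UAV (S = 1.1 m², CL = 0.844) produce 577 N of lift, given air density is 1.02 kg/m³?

v = 34.9 m/s

L = ½ρv²S·CL ⇒ v = √(2L/(ρ·S·CL))
v = √(2 × 577 / (1.02 × 1.1 × 0.844)) = √1219 = 34.9 m/s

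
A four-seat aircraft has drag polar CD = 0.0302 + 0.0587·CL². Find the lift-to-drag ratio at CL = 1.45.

CD = 0.0302 + 0.0587 × 1.45² = 0.1536
L/D = CL/CD = 1.45 / 0.1536 = 9.44

L/D = 9.44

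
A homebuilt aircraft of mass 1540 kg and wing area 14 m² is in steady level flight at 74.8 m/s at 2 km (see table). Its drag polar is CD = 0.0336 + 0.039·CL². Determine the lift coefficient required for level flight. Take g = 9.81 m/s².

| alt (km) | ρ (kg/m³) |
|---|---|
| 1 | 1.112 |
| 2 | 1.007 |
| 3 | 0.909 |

At 2 km, from the table: ρ = 1.007 kg/m³.
Weight W = mg = 1540 × 9.81 = 15107 N; in level flight L = W.
Dynamic pressure q = 0.5 × 1.007 × 74.8² = 2817 Pa.
CL = W/(q·S) = 15107 / (2817 × 14) = 0.3831.

CL = 0.383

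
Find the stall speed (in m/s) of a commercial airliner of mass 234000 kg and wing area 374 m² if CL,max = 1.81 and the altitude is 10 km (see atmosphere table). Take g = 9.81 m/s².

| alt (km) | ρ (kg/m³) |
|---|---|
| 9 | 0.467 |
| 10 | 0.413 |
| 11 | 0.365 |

At 10 km, from the table: ρ = 0.413 kg/m³.
Weight W = mg = 234000 × 9.81 = 2.296×10^6 N.
From L = ½ρV²S·CL,max = W: V_stall = √(2W/(ρSCL,max)) = √(2·2.296×10^6/(0.413·374·1.81))
V_stall = √16420 = 128 m/s

V_stall = 128 m/s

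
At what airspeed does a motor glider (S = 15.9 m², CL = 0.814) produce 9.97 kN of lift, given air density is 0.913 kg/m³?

v = 41.1 m/s

L = ½ρv²S·CL ⇒ v = √(2L/(ρ·S·CL))
v = √(2 × 9970 / (0.913 × 15.9 × 0.814)) = √1687 = 41.1 m/s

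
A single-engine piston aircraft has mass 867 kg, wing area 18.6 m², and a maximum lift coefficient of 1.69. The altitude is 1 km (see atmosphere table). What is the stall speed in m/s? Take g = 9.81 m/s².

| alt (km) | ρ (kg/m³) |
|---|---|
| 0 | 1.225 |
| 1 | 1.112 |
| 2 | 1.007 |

At 1 km, from the table: ρ = 1.112 kg/m³.
Weight W = mg = 867 × 9.81 = 8505 N.
From L = ½ρV²S·CL,max = W: V_stall = √(2W/(ρSCL,max)) = √(2·8505/(1.112·18.6·1.69))
V_stall = √486.6 = 22.1 m/s

V_stall = 22.1 m/s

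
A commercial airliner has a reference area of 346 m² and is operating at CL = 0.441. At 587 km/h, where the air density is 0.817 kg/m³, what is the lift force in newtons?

Convert speed: v = 587 km/h ÷ 3.6 = 163.1 m/s.
Dynamic pressure q = ½ρv² = ½ × 0.817 × 163.1² = 10860 Pa.
L = q·S·CL = 10860 × 346 × 0.441 = 1.66×10^6 N ≈ 1660 kN

L = 1.66×10^6 N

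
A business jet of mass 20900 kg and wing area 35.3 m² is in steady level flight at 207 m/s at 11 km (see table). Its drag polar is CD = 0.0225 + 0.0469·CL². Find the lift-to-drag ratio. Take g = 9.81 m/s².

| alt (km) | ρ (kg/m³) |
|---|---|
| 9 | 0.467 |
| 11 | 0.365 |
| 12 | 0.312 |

L/D = 15.4

At 11 km, from the table: ρ = 0.365 kg/m³.
In steady level flight, lift balances weight: W = mg = 20900 × 9.81 = 2.0503×10^5 N.
Dynamic pressure q = 0.5 × 0.365 × 207² = 7820 Pa.
CL = W/(q·S) = 2.0503×10^5 / (7820 × 35.3) = 0.7427.
CD = 0.0225 + 0.0469 × 0.7427² = 0.04837.
L/D = CL/CD = 0.7427 / 0.04837 = 15.4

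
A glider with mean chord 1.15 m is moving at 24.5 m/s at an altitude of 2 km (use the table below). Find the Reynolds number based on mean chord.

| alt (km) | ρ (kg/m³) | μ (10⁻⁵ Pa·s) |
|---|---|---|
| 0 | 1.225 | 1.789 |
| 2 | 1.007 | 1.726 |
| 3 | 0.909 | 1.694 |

At 2 km, from the table: ρ = 1.007 kg/m³, μ = 1.726×10⁻⁵ Pa·s.
Re = ρ·v·c/μ = 1.007 × 24.5 × 1.15 / (1.726×10⁻⁵) = 1.64×10^6

Re = 1.64×10^6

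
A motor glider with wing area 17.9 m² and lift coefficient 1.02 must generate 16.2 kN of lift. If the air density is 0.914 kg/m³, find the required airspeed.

L = ½ρv²S·CL ⇒ v = √(2L/(ρ·S·CL))
v = √(2 × 16200 / (0.914 × 17.9 × 1.02)) = √1942 = 44.1 m/s

v = 44.1 m/s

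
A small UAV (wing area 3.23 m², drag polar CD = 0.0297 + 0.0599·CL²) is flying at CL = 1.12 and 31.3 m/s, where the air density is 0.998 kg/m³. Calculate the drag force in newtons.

CD = 0.0297 + 0.0599 × 1.12² = 0.1048
D = ½ρv²S·CD = ½ × 0.998 × 31.3² × 3.23 × 0.1048 = 166 N

D = 166 N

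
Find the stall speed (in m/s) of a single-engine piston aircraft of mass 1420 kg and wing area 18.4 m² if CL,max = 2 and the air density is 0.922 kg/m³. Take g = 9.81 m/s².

V_stall = 28.7 m/s

Weight W = mg = 1420 × 9.81 = 13930 N.
V_stall = √(2W/(ρ·S·CL,max)) = √(2 × 13930 / (0.922 × 18.4 × 2))
V_stall = √821.1 = 28.7 m/s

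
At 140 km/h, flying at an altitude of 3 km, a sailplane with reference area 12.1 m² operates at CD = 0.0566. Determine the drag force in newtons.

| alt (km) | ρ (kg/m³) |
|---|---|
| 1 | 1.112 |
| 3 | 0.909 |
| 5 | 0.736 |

At 3 km, from the table: ρ = 0.909 kg/m³.
Convert speed: v = 140 km/h ÷ 3.6 = 38.89 m/s.
Dynamic pressure q = ½ρv² = ½ × 0.909 × 38.89² = 687.4 Pa.
D = q·S·CD = 687.4 × 12.1 × 0.0566 = 471 N

D = 471 N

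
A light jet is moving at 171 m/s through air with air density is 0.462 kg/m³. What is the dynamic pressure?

q = 6750 Pa

q = ½ρv² = ½ × 0.462 × 171² = 6750 Pa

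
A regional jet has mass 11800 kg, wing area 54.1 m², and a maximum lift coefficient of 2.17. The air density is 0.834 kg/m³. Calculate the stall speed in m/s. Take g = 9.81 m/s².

V_stall = 48.6 m/s

Stall occurs when L = W at CL,max. W = mg = 11800 × 9.81 = 1.158×10^5 N.
V_stall = √(2W/(ρ·S·CL,max)) = √(2 × 1.158×10^5 / (0.834 × 54.1 × 2.17))
V_stall = √2365 = 48.6 m/s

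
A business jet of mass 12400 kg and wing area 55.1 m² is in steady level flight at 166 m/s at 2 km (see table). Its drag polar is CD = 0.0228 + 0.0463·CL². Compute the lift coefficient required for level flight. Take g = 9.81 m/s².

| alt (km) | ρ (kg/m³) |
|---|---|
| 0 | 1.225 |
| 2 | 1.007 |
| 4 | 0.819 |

CL = 0.159

At 2 km, from the table: ρ = 1.007 kg/m³.
Level flight ⇒ L = W = m·g = 12400 × 9.81 = 1.2164×10^5 N.
Dynamic pressure q = 0.5 × 1.007 × 166² = 13870 Pa.
CL = 2W/(ρv²S) = 2×1.2164×10^5/(1.007×166²×55.1) = 0.1591.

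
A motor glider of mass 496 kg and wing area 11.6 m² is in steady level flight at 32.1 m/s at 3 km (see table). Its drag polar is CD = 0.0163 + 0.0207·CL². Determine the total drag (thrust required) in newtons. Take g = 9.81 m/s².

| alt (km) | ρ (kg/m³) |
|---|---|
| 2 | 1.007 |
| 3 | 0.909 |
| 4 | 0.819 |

At 3 km, from the table: ρ = 0.909 kg/m³.
In steady level flight, lift balances weight: W = mg = 496 × 9.81 = 4865.8 N.
q = ½ρv² = ½ × 0.909 × 32.1² = 468.3 Pa.
CL = W/(q·S) = 4865.8 / (468.3 × 11.6) = 0.8957.
CD = 0.0163 + 0.0207 × 0.8957² = 0.03291.
D = q·S·CD = 468.3 × 11.6 × 0.03291 = 178.8 N

D = 179 N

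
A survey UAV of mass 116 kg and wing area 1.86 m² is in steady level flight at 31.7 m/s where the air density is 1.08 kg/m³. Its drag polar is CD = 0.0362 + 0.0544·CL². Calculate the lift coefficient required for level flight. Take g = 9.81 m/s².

In steady level flight, lift balances weight: W = mg = 116 × 9.81 = 1138 N.
q = ½ρv² = ½ × 1.08 × 31.7² = 542.6 Pa.
CL = W/(q·S) = 1138 / (542.6 × 1.86) = 1.127.

CL = 1.13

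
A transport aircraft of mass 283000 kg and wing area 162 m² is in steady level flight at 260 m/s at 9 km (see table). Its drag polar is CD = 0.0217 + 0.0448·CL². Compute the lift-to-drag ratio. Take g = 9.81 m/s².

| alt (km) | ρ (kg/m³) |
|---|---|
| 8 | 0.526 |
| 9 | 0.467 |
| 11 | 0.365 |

L/D = 14.6

At 9 km, from the table: ρ = 0.467 kg/m³.
In steady level flight, lift balances weight: W = mg = 283000 × 9.81 = 2.7762×10^6 N.
Dynamic pressure q = 0.5 × 0.467 × 260² = 15780 Pa.
Required CL = L/(qS) = 2.7762×10^6/(15780·162) = 1.086.
CD = 0.0217 + 0.0448 × 1.086² = 0.07451.
L/D = CL/CD = 1.086 / 0.07451 = 14.6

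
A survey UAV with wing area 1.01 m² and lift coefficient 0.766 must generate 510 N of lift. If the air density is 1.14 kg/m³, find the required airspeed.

L = ½ρv²S·CL ⇒ v = √(2L/(ρ·S·CL))
v = √(2 × 510 / (1.14 × 1.01 × 0.766)) = √1156 = 34 m/s

v = 34 m/s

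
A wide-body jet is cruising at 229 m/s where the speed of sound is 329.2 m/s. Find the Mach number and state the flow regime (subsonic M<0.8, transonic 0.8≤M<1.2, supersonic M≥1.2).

M = 0.696 (subsonic)

M = v/a = 229 / 329.2 = 0.696
M = 0.696 → subsonic.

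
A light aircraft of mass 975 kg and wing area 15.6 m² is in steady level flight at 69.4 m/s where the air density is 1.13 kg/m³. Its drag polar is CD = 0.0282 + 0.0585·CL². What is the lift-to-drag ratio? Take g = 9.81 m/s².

Level flight ⇒ L = W = m·g = 975 × 9.81 = 9564.8 N.
Dynamic pressure q = 0.5 × 1.13 × 69.4² = 2721 Pa.
Required CL = L/(qS) = 9564.8/(2721·15.6) = 0.2253.
CD = 0.0282 + 0.0585 × 0.2253² = 0.03117.
L/D = CL/CD = 0.2253 / 0.03117 = 7.23

L/D = 7.23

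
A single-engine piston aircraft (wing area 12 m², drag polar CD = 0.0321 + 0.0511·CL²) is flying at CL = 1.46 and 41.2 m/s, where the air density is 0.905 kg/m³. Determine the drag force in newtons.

CD = 0.0321 + 0.0511 × 1.46² = 0.141
D = ½ρv²S·CD = ½ × 0.905 × 41.2² × 12 × 0.141 = 1300 N

D = 1300 N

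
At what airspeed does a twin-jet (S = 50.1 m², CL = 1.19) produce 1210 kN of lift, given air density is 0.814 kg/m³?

L = ½ρv²S·CL ⇒ v = √(2L/(ρ·S·CL))
v = √(2 × 1.21×10^6 / (0.814 × 50.1 × 1.19)) = √49870 = 223 m/s

v = 223 m/s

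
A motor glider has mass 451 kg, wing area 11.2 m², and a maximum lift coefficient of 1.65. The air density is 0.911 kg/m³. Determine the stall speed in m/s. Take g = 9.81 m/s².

Weight W = mg = 451 × 9.81 = 4424 N.
From L = ½ρV²S·CL,max = W: V_stall = √(2W/(ρSCL,max)) = √(2·4424/(0.911·11.2·1.65))
V_stall = √525.6 = 22.9 m/s

V_stall = 22.9 m/s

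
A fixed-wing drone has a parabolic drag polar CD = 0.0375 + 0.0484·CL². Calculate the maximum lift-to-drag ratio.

For CD = CD0 + K·CL², (L/D)max occurs at CL* = √(CD0/K) and equals 1/(2√(K·CD0)).
(L/D)max = 1/(2√(0.0484 × 0.0375)) = 1/(2 × 0.0426) = 11.7

(L/D)max = 11.7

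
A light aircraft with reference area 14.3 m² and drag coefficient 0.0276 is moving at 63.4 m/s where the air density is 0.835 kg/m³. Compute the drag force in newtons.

D = 662 N

D = ½ρv²S·CD = ½ × 0.835 × 63.4² × 14.3 × 0.0276 = 662 N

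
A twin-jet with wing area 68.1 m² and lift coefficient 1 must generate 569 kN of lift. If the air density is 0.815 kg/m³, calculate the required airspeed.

L = ½ρv²S·CL ⇒ v = √(2L/(ρ·S·CL))
v = √(2 × 5.69×10^5 / (0.815 × 68.1 × 1)) = √20500 = 143 m/s

v = 143 m/s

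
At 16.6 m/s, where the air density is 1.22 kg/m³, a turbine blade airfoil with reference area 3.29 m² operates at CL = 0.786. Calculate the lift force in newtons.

L = 435 N

Dynamic pressure q = ½ρv² = ½ × 1.22 × 16.6² = 168.1 Pa.
L = q·S·CL = 168.1 × 3.29 × 0.786 = 435 N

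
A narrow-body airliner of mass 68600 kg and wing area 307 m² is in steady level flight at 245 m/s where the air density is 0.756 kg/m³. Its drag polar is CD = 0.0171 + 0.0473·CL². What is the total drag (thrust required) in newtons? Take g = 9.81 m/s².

In steady level flight, lift balances weight: W = mg = 68600 × 9.81 = 6.7297×10^5 N.
q = ½ρv² = ½ × 0.756 × 245² = 22690 Pa.
CL = W/(q·S) = 6.7297×10^5 / (22690 × 307) = 0.09661.
CD = 0.0171 + 0.0473 × 0.09661² = 0.01754.
D = q·S·CD = 22690 × 307 × 0.01754 = 1.222×10^5 N

D = 1.22×10^5 N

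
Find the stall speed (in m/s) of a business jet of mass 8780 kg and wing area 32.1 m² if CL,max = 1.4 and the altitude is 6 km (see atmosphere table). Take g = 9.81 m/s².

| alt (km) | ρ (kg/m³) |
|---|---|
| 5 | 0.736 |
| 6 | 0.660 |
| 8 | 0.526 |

V_stall = 76.2 m/s

At 6 km, from the table: ρ = 0.660 kg/m³.
Stall occurs when L = W at CL,max. W = mg = 8780 × 9.81 = 86130 N.
From L = ½ρV²S·CL,max = W: V_stall = √(2W/(ρSCL,max)) = √(2·86130/(0.66·32.1·1.4))
V_stall = √5808 = 76.2 m/s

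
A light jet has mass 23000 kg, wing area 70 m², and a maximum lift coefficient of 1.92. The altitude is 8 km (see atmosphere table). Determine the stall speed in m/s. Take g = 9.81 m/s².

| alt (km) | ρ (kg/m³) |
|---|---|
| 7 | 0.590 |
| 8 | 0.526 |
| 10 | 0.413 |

V_stall = 79.9 m/s

At 8 km, from the table: ρ = 0.526 kg/m³.
Weight W = mg = 23000 × 9.81 = 2.256×10^5 N.
V_stall = √(2W/(ρ·S·CL,max)) = √(2 × 2.256×10^5 / (0.526 × 70 × 1.92))
V_stall = √6383 = 79.9 m/s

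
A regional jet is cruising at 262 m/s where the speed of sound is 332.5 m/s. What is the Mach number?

M = 0.788

M = v/a = 262 / 332.5 = 0.788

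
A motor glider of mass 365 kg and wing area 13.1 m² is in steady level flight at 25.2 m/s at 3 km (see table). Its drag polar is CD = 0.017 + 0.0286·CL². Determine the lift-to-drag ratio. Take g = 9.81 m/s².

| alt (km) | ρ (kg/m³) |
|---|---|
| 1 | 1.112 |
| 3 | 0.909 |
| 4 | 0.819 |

At 3 km, from the table: ρ = 0.909 kg/m³.
Weight W = mg = 365 × 9.81 = 3580.7 N; in level flight L = W.
Dynamic pressure q = 0.5 × 0.909 × 25.2² = 288.6 Pa.
Required CL = L/(qS) = 3580.7/(288.6·13.1) = 0.947.
CD = 0.017 + 0.0286 × 0.947² = 0.04265.
L/D = CL/CD = 0.947 / 0.04265 = 22.2

L/D = 22.2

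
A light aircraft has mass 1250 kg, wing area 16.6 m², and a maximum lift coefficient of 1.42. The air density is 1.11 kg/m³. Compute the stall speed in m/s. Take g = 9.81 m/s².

V_stall = 30.6 m/s

At stall, lift equals weight: L = W = m·g = 1250 × 9.81 = 12260 N.
From L = ½ρV²S·CL,max = W: V_stall = √(2W/(ρSCL,max)) = √(2·12260/(1.11·16.6·1.42))
V_stall = √937.3 = 30.6 m/s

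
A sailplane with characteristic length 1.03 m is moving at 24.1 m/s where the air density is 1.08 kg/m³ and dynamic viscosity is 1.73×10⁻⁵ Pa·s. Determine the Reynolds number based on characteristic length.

Re = 1.55×10^6

Re = ρ·v·c/μ = 1.08 × 24.1 × 1.03 / (1.73×10⁻⁵) = 1.55×10^6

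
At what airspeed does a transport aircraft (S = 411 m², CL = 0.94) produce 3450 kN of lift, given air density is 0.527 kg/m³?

v = 184 m/s

L = ½ρv²S·CL ⇒ v = √(2L/(ρ·S·CL))
v = √(2 × 3.45×10^6 / (0.527 × 411 × 0.94)) = √33890 = 184 m/s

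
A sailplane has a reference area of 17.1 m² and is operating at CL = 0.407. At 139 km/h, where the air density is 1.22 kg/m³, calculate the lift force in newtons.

Convert speed: v = 139 km/h ÷ 3.6 = 38.61 m/s.
Dynamic pressure q = ½ρv² = ½ × 1.22 × 38.61² = 909.4 Pa.
L = q·S·CL = 909.4 × 17.1 × 0.407 = 6330 N ≈ 6.33 kN

L = 6330 N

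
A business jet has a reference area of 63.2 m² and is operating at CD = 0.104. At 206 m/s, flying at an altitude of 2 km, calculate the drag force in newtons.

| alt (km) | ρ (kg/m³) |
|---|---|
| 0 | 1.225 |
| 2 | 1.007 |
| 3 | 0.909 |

At 2 km, from the table: ρ = 1.007 kg/m³.
Dynamic pressure q = ½ρv² = ½ × 1.007 × 206² = 21370 Pa.
D = q·S·CD = 21370 × 63.2 × 0.104 = 1.4×10^5 N ≈ 140 kN

D = 1.4×10^5 N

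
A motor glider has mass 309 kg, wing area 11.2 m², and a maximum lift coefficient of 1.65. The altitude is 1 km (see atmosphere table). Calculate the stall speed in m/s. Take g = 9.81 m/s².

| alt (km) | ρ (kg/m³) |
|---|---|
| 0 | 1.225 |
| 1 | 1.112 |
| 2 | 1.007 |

At 1 km, from the table: ρ = 1.112 kg/m³.
At stall, lift equals weight: L = W = m·g = 309 × 9.81 = 3031 N.
From L = ½ρV²S·CL,max = W: V_stall = √(2W/(ρSCL,max)) = √(2·3031/(1.112·11.2·1.65))
V_stall = √295 = 17.2 m/s

V_stall = 17.2 m/s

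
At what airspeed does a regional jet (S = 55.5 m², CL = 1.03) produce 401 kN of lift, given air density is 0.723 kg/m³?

L = ½ρv²S·CL ⇒ v = √(2L/(ρ·S·CL))
v = √(2 × 4.01×10^5 / (0.723 × 55.5 × 1.03)) = √19400 = 139 m/s

v = 139 m/s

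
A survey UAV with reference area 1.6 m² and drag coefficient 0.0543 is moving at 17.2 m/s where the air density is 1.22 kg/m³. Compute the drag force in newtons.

D = 15.7 N

Dynamic pressure q = ½ρv² = ½ × 1.22 × 17.2² = 180.5 Pa.
D = q·S·CD = 180.5 × 1.6 × 0.0543 = 15.7 N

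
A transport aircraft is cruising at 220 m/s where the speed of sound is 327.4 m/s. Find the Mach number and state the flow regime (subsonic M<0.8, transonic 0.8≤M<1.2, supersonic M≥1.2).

M = 0.672 (subsonic)

M = v/a = 220 / 327.4 = 0.672
M = 0.672 → subsonic.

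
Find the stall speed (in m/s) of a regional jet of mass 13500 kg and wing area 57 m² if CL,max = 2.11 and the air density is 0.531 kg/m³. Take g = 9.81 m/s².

V_stall = 64.4 m/s

At stall, lift equals weight: L = W = m·g = 13500 × 9.81 = 1.324×10^5 N.
V_stall = √(2W/(ρ·S·CL,max)) = √(2 × 1.324×10^5 / (0.531 × 57 × 2.11))
V_stall = √4147 = 64.4 m/s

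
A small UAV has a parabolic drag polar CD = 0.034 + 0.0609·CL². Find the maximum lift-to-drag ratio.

(L/D)max = 11

For CD = CD0 + K·CL², (L/D)max occurs at CL* = √(CD0/K) and equals 1/(2√(K·CD0)).
(L/D)max = 1/(2√(0.0609 × 0.034)) = 1/(2 × 0.0455) = 11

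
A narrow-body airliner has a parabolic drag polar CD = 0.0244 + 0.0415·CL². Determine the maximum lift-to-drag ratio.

(L/D)max = 15.7

For CD = CD0 + K·CL², (L/D)max occurs at CL* = √(CD0/K) and equals 1/(2√(K·CD0)).
(L/D)max = 1/(2√(0.0415 × 0.0244)) = 1/(2 × 0.03182) = 15.7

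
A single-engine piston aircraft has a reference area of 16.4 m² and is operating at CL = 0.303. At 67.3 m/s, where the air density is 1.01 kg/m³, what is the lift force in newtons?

L = 11400 N

L = ½ρv²S·CL = ½ × 1.01 × 67.3² × 16.4 × 0.303 = 11400 N ≈ 11.4 kN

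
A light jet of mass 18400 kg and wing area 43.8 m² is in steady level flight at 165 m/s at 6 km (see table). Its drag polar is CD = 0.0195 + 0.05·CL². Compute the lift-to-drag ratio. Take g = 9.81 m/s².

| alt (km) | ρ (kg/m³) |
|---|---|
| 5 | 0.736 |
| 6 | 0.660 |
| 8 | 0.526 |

At 6 km, from the table: ρ = 0.660 kg/m³.
In steady level flight, lift balances weight: W = mg = 18400 × 9.81 = 1.805×10^5 N.
q = ½ρv² = ½ × 0.66 × 165² = 8984 Pa.
CL = 2W/(ρv²S) = 2×1.805×10^5/(0.66×165²×43.8) = 0.4587.
CD = 0.0195 + 0.05 × 0.4587² = 0.03002.
L/D = CL/CD = 0.4587 / 0.03002 = 15.3

L/D = 15.3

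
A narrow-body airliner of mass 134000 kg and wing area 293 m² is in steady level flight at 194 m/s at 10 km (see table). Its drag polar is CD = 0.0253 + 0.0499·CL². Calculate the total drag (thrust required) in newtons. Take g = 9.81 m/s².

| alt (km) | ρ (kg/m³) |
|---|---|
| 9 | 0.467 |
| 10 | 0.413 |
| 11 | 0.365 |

D = 95500 N

At 10 km, from the table: ρ = 0.413 kg/m³.
Weight W = mg = 134000 × 9.81 = 1.3145×10^6 N; in level flight L = W.
Dynamic pressure q = 0.5 × 0.413 × 194² = 7772 Pa.
Required CL = L/(qS) = 1.3145×10^6/(7772·293) = 0.5773.
CD = 0.0253 + 0.0499 × 0.5773² = 0.04193.
D = q·S·CD = 7772 × 293 × 0.04193 = 95480 N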